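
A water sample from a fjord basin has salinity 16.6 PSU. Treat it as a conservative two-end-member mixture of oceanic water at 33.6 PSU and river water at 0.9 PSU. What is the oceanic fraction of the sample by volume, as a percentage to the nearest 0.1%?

Let g be the oceanic fraction. Salt balance per unit volume:
g×33.6 + (1−g)×0.9 = 16.6
g = (16.6 − 0.9) / (33.6 − 0.9) = 15.7/32.7 = 0.4801

48.0%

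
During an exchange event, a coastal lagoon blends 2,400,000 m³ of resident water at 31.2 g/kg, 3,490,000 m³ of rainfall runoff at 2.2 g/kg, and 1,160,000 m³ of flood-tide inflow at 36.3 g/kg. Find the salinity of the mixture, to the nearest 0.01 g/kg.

Mass of salt is conserved:
salt = 2,400,000×31.2 + 3,490,000×2.2 + 1,160,000×36.3 = 74,880,000 + 7,678,000 + 42,108,000 = 124,666,000
volume = 2,400,000 + 3,490,000 + 1,160,000 = 7,050,000 m³
S = 124,666,000 / 7,050,000 = 17.6831 g/kg

17.68 g/kg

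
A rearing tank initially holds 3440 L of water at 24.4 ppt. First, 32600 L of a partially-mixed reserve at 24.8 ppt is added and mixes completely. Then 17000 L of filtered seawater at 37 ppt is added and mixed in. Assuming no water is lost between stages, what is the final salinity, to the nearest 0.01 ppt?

28.68 ppt

Salt balance:
Initial salt = 3,440×24.4 = 83,936
After stage 1: salt = 83,936 + 32,600×24.8 = 892,416; volume = 36,040 L; S = 24.762 ppt
After stage 2: salt = 892,416 + 17,000×37 = 1,521,416; volume = 53,040 L
S = 1,521,416 / 53,040 = 28.6843 ppt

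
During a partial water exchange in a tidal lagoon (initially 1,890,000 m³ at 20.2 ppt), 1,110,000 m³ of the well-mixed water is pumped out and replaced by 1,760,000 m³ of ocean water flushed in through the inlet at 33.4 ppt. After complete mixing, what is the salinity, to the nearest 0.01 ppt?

29.35 ppt

Remaining after removal: 780,000 m³ at 20.2 ppt (salt = 15,756,000)
After addition: salt = 15,756,000 + 1,760,000×33.4 = 74,540,000; volume = 2,540,000 m³
S = 74,540,000 / 2,540,000 = 29.3465 ppt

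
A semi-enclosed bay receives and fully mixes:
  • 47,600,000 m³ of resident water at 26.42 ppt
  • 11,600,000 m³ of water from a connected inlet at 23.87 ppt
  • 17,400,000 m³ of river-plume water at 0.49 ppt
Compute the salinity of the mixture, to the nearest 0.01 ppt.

20.14 ppt

Total salt / total volume:
salt = 47,600,000×26.42 + 11,600,000×23.87 + 17,400,000×0.49 = 1,257,592,000 + 276,892,000 + 8,526,000 = 1,543,010,000
volume = 47,600,000 + 11,600,000 + 17,400,000 = 76,600,000 m³
S = 1,543,010,000 / 76,600,000 = 20.1437 ppt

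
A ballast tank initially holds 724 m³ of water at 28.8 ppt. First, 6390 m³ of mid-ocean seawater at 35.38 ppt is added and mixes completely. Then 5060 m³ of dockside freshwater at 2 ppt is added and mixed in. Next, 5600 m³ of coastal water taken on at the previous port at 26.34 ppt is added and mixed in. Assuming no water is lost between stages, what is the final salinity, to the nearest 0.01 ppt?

Salt balance:
Initial salt = 724×28.8 = 20,851.2
After stage 1: salt = 20,851.2 + 6,390×35.38 = 246,929.4; volume = 7,114 m³; S = 34.71 ppt
After stage 2: salt = 246,929.4 + 5,060×2 = 257,049.4; volume = 12,174 m³; S = 21.115 ppt
After stage 3: salt = 257,049.4 + 5,600×26.34 = 404,553.4; volume = 17,774 m³
S = 404,553.4 / 17,774 = 22.761 ppt

22.76 ppt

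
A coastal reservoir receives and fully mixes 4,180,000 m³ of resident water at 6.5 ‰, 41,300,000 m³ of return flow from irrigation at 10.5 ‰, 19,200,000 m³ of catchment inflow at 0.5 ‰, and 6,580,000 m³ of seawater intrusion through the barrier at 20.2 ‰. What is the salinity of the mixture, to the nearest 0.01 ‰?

8.47 ‰

Total salt / total volume:
salt = 4,180,000×6.5 + 41,300,000×10.5 + 19,200,000×0.5 + 6,580,000×20.2 = 27,170,000 + 433,650,000 + 9,600,000 + 132,916,000 = 603,336,000
volume = 4,180,000 + 41,300,000 + 19,200,000 + 6,580,000 = 71,260,000 m³
S = 603,336,000 / 71,260,000 = 8.4667 ‰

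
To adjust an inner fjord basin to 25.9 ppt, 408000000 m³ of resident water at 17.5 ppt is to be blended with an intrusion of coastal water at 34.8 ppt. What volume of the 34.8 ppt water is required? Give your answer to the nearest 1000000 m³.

385000000 m³

Salt balance: 408,000,000×17.5 + V×34.8 = (408,000,000+V)×25.9
7,140,000,000 + 34.8V = 10,567,200,000 + 25.9V
3,427,200,000 = 8.9V
V = 385,078,651.69 m³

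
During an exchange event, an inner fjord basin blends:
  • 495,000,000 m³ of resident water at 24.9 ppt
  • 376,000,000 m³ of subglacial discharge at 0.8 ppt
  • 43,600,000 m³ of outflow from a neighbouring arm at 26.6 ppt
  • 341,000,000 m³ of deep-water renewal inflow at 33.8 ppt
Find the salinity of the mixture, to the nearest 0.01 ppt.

20.16 ppt

Conserving salt mass:
salt = 495,000,000×24.9 + 376,000,000×0.8 + 43,600,000×26.6 + 341,000,000×33.8 = 12,325,500,000 + 300,800,000 + 1,159,760,000 + 11,525,800,000 = 25,311,860,000
volume = 495,000,000 + 376,000,000 + 43,600,000 + 341,000,000 = 1,255,600,000 m³
S = 25,311,860,000 / 1,255,600,000 = 20.1592 ppt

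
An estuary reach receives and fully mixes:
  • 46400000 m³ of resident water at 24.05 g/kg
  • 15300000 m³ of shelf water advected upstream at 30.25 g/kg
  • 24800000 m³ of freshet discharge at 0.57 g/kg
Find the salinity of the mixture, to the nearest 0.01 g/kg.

18.41 g/kg

Salt balance:
salt = 46,400,000×24.05 + 15,300,000×30.25 + 24,800,000×0.57 = 1,115,920,000 + 462,825,000 + 14,136,000 = 1,592,881,000
volume = 46,400,000 + 15,300,000 + 24,800,000 = 86,500,000 m³
S = 1,592,881,000 / 86,500,000 = 18.4148 g/kg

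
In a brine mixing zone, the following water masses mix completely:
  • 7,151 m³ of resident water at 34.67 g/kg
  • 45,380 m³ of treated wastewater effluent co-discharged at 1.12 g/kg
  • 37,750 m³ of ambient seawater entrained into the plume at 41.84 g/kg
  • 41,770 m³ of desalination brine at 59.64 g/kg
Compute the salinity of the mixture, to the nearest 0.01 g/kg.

33.09 g/kg

Total salt / total volume:
salt = 7,151×34.67 + 45,380×1.12 + 37,750×41.84 + 41,770×59.64 = 247,925.17 + 50,825.6 + 1,579,460 + 2,491,162.8 = 4,369,373.57
volume = 7,151 + 45,380 + 37,750 + 41,770 = 132,051 m³
S = 4,369,373.57 / 132,051 = 33.0885 g/kg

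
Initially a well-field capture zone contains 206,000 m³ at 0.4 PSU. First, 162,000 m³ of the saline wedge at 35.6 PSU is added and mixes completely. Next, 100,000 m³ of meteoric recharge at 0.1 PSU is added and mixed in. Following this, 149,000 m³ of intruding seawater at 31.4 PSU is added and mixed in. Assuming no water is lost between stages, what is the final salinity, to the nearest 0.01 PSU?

17.08 PSU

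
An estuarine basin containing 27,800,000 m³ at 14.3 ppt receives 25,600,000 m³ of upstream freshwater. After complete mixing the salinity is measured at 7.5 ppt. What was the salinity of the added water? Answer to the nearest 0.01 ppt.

0.12 ppt

Salt balance: 27,800,000×14.3 + 25,600,000×S = 53,400,000×7.5
397,540,000 + 25,600,000·S = 400,500,000
S = (400,500,000 − 397,540,000) / 25,600,000 = 0.1156 ppt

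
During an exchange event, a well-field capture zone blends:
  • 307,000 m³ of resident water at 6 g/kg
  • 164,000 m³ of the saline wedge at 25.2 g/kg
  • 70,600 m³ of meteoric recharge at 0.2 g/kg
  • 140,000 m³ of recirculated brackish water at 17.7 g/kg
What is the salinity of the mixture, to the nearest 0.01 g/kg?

Conserving salt mass:
salt = 307,000×6 + 164,000×25.2 + 70,600×0.2 + 140,000×17.7 = 1,842,000 + 4,132,800 + 14,120 + 2,478,000 = 8,466,920
volume = 307,000 + 164,000 + 70,600 + 140,000 = 681,600 m³
S = 8,466,920 / 681,600 = 12.4221 g/kg

12.42 g/kg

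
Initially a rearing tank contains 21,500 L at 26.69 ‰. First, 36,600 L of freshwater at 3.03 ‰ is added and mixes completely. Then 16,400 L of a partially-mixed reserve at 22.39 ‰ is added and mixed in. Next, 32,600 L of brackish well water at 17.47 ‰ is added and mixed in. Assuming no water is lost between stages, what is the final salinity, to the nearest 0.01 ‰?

Weighted by volume,
Initial salt = 21,500×26.69 = 573,835
After stage 1: salt = 573,835 + 36,600×3.03 = 684,733; volume = 58,100 L; S = 11.785 ‰
After stage 2: salt = 684,733 + 16,400×22.39 = 1,051,929; volume = 74,500 L; S = 14.12 ‰
After stage 3: salt = 1,051,929 + 32,600×17.47 = 1,621,451; volume = 107,100 L
S = 1,621,451 / 107,100 = 15.1396 ‰

15.14 ‰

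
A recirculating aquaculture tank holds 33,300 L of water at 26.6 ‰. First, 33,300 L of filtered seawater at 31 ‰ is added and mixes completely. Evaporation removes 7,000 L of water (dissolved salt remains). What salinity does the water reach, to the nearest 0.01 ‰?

32.18 ‰

After mixing: salt = 33,300×26.6 + 33,300×31 = 1,918,080; volume = 66,600 L
After evaporation: salt unchanged = 1,918,080; volume = 66,600 − 7,000 = 59,600 L
S = 1,918,080 / 59,600 = 32.1826 ‰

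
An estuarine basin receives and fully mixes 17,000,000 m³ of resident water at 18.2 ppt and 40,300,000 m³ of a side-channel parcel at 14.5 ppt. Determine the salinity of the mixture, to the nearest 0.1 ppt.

Salt balance:
salt = 17,000,000×18.2 + 40,300,000×14.5 = 309,400,000 + 584,350,000 = 893,750,000
volume = 17,000,000 + 40,300,000 = 57,300,000 m³
S = 893,750,000 / 57,300,000 = 15.598 ppt

15.6 ppt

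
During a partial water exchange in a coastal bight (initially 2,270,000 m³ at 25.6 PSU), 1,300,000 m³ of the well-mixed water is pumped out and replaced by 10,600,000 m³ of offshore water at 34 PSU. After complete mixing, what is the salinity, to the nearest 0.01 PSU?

33.30 PSU

Remaining after removal: 970,000 m³ at 25.6 PSU (salt = 24,832,000)
After addition: salt = 24,832,000 + 10,600,000×34 = 385,232,000; volume = 11,570,000 m³
S = 385,232,000 / 11,570,000 = 33.2958 PSU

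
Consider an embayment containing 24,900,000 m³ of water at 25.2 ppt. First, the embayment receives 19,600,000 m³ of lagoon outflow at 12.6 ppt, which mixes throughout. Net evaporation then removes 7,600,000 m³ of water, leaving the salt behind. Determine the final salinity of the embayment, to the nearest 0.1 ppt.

23.7 ppt

After mixing: salt = 24,900,000×25.2 + 19,600,000×12.6 = 874,440,000; volume = 44,500,000 m³
After evaporation: salt unchanged = 874,440,000; volume = 44,500,000 − 7,600,000 = 36,900,000 m³
S = 874,440,000 / 36,900,000 = 23.6976 ppt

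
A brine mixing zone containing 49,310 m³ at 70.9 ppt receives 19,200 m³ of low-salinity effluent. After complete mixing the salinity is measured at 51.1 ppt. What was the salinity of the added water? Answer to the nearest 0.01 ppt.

Salt balance: 49,310×70.9 + 19,200×S = 68,510×51.1
3,496,079 + 19,200·S = 3,500,861
S = (3,500,861 − 3,496,079) / 19,200 = 0.2491 ppt

0.25 ppt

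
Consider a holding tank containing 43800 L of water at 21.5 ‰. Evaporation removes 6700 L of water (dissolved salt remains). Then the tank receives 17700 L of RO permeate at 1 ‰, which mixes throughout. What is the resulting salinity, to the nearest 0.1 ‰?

17.5 ‰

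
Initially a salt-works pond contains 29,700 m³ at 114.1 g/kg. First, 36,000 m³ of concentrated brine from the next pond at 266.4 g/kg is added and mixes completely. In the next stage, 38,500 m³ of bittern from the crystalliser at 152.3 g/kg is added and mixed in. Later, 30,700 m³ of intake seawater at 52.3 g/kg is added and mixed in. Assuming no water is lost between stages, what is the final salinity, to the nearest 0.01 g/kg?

Conserving salt mass:
Initial salt = 29,700×114.1 = 3,388,770
After stage 1: salt = 3,388,770 + 36,000×266.4 = 12,979,170; volume = 65,700 m³; S = 197.552 g/kg
After stage 2: salt = 12,979,170 + 38,500×152.3 = 18,842,720; volume = 104,200 m³; S = 180.832 g/kg
After stage 3: salt = 18,842,720 + 30,700×52.3 = 20,448,330; volume = 134,900 m³
S = 20,448,330 / 134,900 = 151.5814 g/kg

151.58 g/kg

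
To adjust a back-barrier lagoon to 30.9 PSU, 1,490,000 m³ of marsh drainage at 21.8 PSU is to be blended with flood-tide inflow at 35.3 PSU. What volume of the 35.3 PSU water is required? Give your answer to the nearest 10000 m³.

Salt balance: 1,490,000×21.8 + V×35.3 = (1,490,000+V)×30.9
32,482,000 + 35.3V = 46,041,000 + 30.9V
13,559,000 = 4.4V
V = 3,081,590.91 m³

3080000 m³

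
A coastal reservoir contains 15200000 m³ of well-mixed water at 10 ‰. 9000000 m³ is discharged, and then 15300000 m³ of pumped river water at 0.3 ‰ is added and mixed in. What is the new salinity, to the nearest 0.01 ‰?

3.10 ‰

Remaining after removal: 6,200,000 m³ at 10 ‰ (salt = 62,000,000)
After addition: salt = 62,000,000 + 15,300,000×0.3 = 66,590,000; volume = 21,500,000 m³
S = 66,590,000 / 21,500,000 = 3.0972 ‰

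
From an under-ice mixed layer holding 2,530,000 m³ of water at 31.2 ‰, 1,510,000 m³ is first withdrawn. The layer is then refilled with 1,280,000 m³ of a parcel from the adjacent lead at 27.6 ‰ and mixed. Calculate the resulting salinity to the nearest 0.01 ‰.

29.20 ‰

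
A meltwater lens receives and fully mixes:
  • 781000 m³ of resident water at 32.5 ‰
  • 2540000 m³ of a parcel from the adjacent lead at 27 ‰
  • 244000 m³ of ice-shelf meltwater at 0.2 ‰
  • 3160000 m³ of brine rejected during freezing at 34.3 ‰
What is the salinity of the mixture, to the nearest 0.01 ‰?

By conservation of dissolved salt,
salt = 781,000×32.5 + 2,540,000×27 + 244,000×0.2 + 3,160,000×34.3 = 25,382,500 + 68,580,000 + 48,800 + 108,388,000 = 202,399,300
volume = 781,000 + 2,540,000 + 244,000 + 3,160,000 = 6,725,000 m³
S = 202,399,300 / 6,725,000 = 30.0966 ‰

30.10 ‰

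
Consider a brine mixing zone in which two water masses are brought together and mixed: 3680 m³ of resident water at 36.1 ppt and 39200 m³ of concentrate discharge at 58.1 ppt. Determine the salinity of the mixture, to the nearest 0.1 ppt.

Mass of salt is conserved:
salt = 3,680×36.1 + 39,200×58.1 = 132,848 + 2,277,520 = 2,410,368
volume = 3,680 + 39,200 = 42,880 m³
S = 2,410,368 / 42,880 = 56.212 ppt

56.2 ppt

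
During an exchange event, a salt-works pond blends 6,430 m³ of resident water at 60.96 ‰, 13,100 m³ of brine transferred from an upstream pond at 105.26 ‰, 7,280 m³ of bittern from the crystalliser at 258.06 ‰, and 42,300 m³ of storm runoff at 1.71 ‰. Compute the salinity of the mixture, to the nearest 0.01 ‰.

Mass of salt is conserved:
salt = 6,430×60.96 + 13,100×105.26 + 7,280×258.06 + 42,300×1.71 = 391,972.8 + 1,378,906 + 1,878,676.8 + 72,333 = 3,721,888.6
volume = 6,430 + 13,100 + 7,280 + 42,300 = 69,110 m³
S = 3,721,888.6 / 69,110 = 53.8546 ‰

53.85 ‰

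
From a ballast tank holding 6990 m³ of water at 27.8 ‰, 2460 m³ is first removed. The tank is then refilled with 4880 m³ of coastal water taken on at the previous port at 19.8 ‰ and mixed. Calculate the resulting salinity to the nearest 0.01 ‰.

23.65 ‰

Remaining after removal: 4,530 m³ at 27.8 ‰ (salt = 125,934)
After addition: salt = 125,934 + 4,880×19.8 = 222,558; volume = 9,410 m³
S = 222,558 / 9,410 = 23.6512 ‰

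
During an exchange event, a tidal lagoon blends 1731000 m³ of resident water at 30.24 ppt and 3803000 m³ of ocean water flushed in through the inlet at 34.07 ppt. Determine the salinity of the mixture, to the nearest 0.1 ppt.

Conserving salt mass:
salt = 1,731,000×30.24 + 3,803,000×34.07 = 52,345,440 + 129,568,210 = 181,913,650
volume = 1,731,000 + 3,803,000 = 5,534,000 m³
S = 181,913,650 / 5,534,000 = 32.872 ppt

32.9 ppt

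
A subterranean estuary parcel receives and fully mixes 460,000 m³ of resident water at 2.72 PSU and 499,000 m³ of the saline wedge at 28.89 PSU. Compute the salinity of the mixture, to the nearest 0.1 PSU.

Total salt / total volume:
salt = 460,000×2.72 + 499,000×28.89 = 1,251,200 + 14,416,110 = 15,667,310
volume = 460,000 + 499,000 = 959,000 m³
S = 15,667,310 / 959,000 = 16.337 PSU

16.3 PSU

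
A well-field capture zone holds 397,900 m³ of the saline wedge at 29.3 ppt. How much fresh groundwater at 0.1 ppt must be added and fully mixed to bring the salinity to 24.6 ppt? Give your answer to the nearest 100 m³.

76300 m³

Salt balance: 397,900×29.3 + V×0.1 = (397,900+V)×24.6
11,658,470 + 0.1V = 9,788,340 + 24.6V
1,870,130 = 24.5V
V = 76,331.84 m³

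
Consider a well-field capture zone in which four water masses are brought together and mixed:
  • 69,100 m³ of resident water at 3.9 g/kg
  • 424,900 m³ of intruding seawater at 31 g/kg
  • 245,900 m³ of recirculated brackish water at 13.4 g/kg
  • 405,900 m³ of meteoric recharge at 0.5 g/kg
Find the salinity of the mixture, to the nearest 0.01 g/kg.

Salt balance:
salt = 69,100×3.9 + 424,900×31 + 245,900×13.4 + 405,900×0.5 = 269,490 + 13,171,900 + 3,295,060 + 202,950 = 16,939,400
volume = 69,100 + 424,900 + 245,900 + 405,900 = 1,145,800 m³
S = 16,939,400 / 1,145,800 = 14.7839 g/kg

14.78 g/kg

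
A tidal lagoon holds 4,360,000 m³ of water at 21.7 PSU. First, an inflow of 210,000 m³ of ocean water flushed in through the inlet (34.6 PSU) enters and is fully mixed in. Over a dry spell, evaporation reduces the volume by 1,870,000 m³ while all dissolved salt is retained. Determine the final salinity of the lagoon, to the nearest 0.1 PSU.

After mixing: salt = 4,360,000×21.7 + 210,000×34.6 = 101,878,000; volume = 4,570,000 m³
After evaporation: salt unchanged = 101,878,000; volume = 4,570,000 − 1,870,000 = 2,700,000 m³
S = 101,878,000 / 2,700,000 = 37.7326 PSU

37.7 PSU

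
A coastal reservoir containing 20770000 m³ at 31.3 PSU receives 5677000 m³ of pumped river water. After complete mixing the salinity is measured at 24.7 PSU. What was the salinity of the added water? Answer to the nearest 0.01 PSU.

0.55 PSU

Salt balance: 20,770,000×31.3 + 5,677,000×S = 26,447,000×24.7
650,101,000 + 5,677,000·S = 653,240,900
S = (653,240,900 − 650,101,000) / 5,677,000 = 0.5531 PSU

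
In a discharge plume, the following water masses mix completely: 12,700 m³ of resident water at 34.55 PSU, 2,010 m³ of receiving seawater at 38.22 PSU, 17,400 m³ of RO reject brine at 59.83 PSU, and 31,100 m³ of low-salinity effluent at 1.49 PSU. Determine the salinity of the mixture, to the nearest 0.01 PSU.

25.36 PSU

Conserving salt mass:
salt = 12,700×34.55 + 2,010×38.22 + 17,400×59.83 + 31,100×1.49 = 438,785 + 76,822.2 + 1,041,042 + 46,339 = 1,602,988.2
volume = 12,700 + 2,010 + 17,400 + 31,100 = 63,210 m³
S = 1,602,988.2 / 63,210 = 25.3597 PSU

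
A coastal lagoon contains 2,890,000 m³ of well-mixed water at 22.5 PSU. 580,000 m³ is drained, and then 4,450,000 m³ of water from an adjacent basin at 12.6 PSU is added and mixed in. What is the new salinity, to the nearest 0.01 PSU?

Remaining after removal: 2,310,000 m³ at 22.5 PSU (salt = 51,975,000)
After addition: salt = 51,975,000 + 4,450,000×12.6 = 108,045,000; volume = 6,760,000 m³
S = 108,045,000 / 6,760,000 = 15.983 PSU

15.98 PSU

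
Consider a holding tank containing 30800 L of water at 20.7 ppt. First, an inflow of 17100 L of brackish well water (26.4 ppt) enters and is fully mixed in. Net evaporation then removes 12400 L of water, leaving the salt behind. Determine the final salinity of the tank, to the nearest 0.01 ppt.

30.68 ppt

After mixing: salt = 30,800×20.7 + 17,100×26.4 = 1,089,000; volume = 47,900 L
After evaporation: salt unchanged = 1,089,000; volume = 47,900 − 12,400 = 35,500 L
S = 1,089,000 / 35,500 = 30.6761 ppt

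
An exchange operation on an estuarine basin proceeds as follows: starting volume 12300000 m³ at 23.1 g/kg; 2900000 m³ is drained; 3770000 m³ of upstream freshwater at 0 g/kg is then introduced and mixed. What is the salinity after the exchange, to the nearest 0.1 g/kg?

Remaining after removal: 9,400,000 m³ at 23.1 g/kg (salt = 217,140,000)
After addition: salt = 217,140,000 + 3,770,000×0 = 217,140,000; volume = 13,170,000 m³
S = 217,140,000 / 13,170,000 = 16.4875 g/kg

16.5 g/kg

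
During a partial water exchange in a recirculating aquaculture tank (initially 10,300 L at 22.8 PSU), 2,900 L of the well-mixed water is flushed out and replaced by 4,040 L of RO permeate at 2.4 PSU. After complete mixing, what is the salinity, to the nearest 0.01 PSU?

Remaining after removal: 7,400 L at 22.8 PSU (salt = 168,720)
After addition: salt = 168,720 + 4,040×2.4 = 178,416; volume = 11,440 L
S = 178,416 / 11,440 = 15.5958 PSU

15.60 PSU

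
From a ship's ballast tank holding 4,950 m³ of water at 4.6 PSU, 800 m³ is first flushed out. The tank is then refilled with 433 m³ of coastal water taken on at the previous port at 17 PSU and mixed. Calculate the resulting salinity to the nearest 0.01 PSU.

Remaining after removal: 4,150 m³ at 4.6 PSU (salt = 19,090)
After addition: salt = 19,090 + 433×17 = 26,451; volume = 4,583 m³
S = 26,451 / 4,583 = 5.7715 PSU

5.77 PSU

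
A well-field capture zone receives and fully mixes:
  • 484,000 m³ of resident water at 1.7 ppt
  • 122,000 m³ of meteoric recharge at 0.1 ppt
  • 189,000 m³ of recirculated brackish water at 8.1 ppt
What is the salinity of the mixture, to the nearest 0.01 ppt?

Salt balance:
salt = 484,000×1.7 + 122,000×0.1 + 189,000×8.1 = 822,800 + 12,200 + 1,530,900 = 2,365,900
volume = 484,000 + 122,000 + 189,000 = 795,000 m³
S = 2,365,900 / 795,000 = 2.976 ppt

2.98 ppt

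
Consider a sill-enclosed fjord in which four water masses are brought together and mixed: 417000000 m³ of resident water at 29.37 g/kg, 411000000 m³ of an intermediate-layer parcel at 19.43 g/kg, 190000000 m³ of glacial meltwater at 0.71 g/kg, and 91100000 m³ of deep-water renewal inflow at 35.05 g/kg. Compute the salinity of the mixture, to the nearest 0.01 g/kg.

21.24 g/kg

Mass of salt is conserved:
salt = 417,000,000×29.37 + 411,000,000×19.43 + 190,000,000×0.71 + 91,100,000×35.05 = 12,247,290,000 + 7,985,730,000 + 134,900,000 + 3,193,055,000 = 23,560,975,000
volume = 417,000,000 + 411,000,000 + 190,000,000 + 91,100,000 = 1,109,100,000 m³
S = 23,560,975,000 / 1,109,100,000 = 21.2433 g/kg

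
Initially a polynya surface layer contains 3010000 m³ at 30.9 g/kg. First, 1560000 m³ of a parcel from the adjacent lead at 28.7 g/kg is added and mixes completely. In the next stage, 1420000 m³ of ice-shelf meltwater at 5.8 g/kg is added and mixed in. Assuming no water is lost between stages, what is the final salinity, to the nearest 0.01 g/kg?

Weighted by volume,
Initial salt = 3,010,000×30.9 = 93,009,000
After stage 1: salt = 93,009,000 + 1,560,000×28.7 = 137,781,000; volume = 4,570,000 m³; S = 30.149 g/kg
After stage 2: salt = 137,781,000 + 1,420,000×5.8 = 146,017,000; volume = 5,990,000 m³
S = 146,017,000 / 5,990,000 = 24.3768 g/kg

24.38 g/kg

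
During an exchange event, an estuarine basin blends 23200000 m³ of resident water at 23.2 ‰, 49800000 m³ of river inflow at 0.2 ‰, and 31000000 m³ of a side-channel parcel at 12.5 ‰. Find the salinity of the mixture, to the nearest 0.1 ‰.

Salt balance:
salt = 23,200,000×23.2 + 49,800,000×0.2 + 31,000,000×12.5 = 538,240,000 + 9,960,000 + 387,500,000 = 935,700,000
volume = 23,200,000 + 49,800,000 + 31,000,000 = 104,000,000 m³
S = 935,700,000 / 104,000,000 = 8.997 ‰

9.0 ‰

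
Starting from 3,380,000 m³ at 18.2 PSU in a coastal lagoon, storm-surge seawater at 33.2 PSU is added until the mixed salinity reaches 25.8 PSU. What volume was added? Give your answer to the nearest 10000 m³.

3470000 m³

Salt balance: 3,380,000×18.2 + V×33.2 = (3,380,000+V)×25.8
61,516,000 + 33.2V = 87,204,000 + 25.8V
25,688,000 = 7.4V
V = 3,471,351.35 m³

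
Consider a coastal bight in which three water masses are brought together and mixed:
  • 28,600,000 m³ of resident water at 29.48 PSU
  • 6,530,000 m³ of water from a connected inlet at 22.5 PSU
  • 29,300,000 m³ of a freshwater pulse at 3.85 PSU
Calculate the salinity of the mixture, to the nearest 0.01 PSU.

17.12 PSU

Salt balance:
salt = 28,600,000×29.48 + 6,530,000×22.5 + 29,300,000×3.85 = 843,128,000 + 146,925,000 + 112,805,000 = 1,102,858,000
volume = 28,600,000 + 6,530,000 + 29,300,000 = 64,430,000 m³
S = 1,102,858,000 / 64,430,000 = 17.1172 PSU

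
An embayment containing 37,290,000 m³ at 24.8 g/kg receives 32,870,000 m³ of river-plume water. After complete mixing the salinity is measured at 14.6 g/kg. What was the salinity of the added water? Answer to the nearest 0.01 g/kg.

3.03 g/kg

Salt balance: 37,290,000×24.8 + 32,870,000×S = 70,160,000×14.6
924,792,000 + 32,870,000·S = 1,024,336,000
S = (1,024,336,000 − 924,792,000) / 32,870,000 = 3.0284 g/kg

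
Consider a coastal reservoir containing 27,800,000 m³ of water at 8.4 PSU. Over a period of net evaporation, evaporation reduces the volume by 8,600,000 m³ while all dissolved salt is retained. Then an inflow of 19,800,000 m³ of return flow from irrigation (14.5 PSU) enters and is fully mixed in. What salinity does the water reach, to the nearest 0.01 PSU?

13.35 PSU

After evaporation: salt = 27,800,000×8.4 = 233,520,000; volume = 27,800,000 − 8,600,000 = 19,200,000 m³
After mixing: salt = 233,520,000 + 19,800,000×14.5 = 520,620,000; volume = 19,200,000 + 19,800,000 = 39,000,000 m³
S = 520,620,000 / 39,000,000 = 13.3492 PSU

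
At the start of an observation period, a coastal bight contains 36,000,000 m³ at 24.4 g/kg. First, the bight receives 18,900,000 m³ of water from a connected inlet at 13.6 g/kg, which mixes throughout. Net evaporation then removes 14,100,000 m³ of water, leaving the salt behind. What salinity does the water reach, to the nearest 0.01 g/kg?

After mixing: salt = 36,000,000×24.4 + 18,900,000×13.6 = 1,135,440,000; volume = 54,900,000 m³
After evaporation: salt unchanged = 1,135,440,000; volume = 54,900,000 − 14,100,000 = 40,800,000 m³
S = 1,135,440,000 / 40,800,000 = 27.8294 g/kg

27.83 g/kg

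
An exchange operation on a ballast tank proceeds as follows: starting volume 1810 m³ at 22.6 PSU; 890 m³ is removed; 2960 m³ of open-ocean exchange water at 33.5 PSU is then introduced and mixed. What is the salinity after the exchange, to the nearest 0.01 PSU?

30.92 PSU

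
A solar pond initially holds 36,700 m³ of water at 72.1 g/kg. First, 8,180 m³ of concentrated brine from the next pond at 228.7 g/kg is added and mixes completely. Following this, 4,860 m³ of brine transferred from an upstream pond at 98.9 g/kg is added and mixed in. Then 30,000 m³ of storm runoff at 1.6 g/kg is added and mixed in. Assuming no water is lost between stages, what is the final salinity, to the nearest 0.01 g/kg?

63.27 g/kg

Weighted by volume,
Initial salt = 36,700×72.1 = 2,646,070
After stage 1: salt = 2,646,070 + 8,180×228.7 = 4,516,836; volume = 44,880 m³; S = 100.643 g/kg
After stage 2: salt = 4,516,836 + 4,860×98.9 = 4,997,490; volume = 49,740 m³; S = 100.472 g/kg
After stage 3: salt = 4,997,490 + 30,000×1.6 = 5,045,490; volume = 79,740 m³
S = 5,045,490 / 79,740 = 63.2743 g/kg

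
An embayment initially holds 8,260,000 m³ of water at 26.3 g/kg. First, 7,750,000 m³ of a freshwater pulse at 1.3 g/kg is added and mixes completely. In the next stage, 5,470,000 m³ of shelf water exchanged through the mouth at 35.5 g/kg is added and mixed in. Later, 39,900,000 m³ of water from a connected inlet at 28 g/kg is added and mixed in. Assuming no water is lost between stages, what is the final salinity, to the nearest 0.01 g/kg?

25.07 g/kg

Weighted by volume,
Initial salt = 8,260,000×26.3 = 217,238,000
After stage 1: salt = 217,238,000 + 7,750,000×1.3 = 227,313,000; volume = 16,010,000 m³; S = 14.198 g/kg
After stage 2: salt = 227,313,000 + 5,470,000×35.5 = 421,498,000; volume = 21,480,000 m³; S = 19.623 g/kg
After stage 3: salt = 421,498,000 + 39,900,000×28 = 1,538,698,000; volume = 61,380,000 m³
S = 1,538,698,000 / 61,380,000 = 25.0684 g/kg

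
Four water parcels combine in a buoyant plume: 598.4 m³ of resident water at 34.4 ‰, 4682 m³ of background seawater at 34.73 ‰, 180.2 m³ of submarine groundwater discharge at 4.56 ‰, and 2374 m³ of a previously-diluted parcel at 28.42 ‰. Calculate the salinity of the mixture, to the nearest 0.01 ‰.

By conservation of dissolved salt,
salt = 598.4×34.4 + 4,682×34.73 + 180.2×4.56 + 2,374×28.42 = 20,584.96 + 162,605.86 + 821.712 + 67,469.08 = 251,481.612
volume = 598.4 + 4,682 + 180.2 + 2,374 = 7,834.6 m³
S = 251,481.612 / 7,834.6 = 32.0988 ‰

32.10 ‰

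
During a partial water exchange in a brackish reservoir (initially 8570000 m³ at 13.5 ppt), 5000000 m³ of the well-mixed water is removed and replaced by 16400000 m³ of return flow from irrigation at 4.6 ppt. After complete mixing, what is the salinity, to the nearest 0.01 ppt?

Remaining after removal: 3,570,000 m³ at 13.5 ppt (salt = 48,195,000)
After addition: salt = 48,195,000 + 16,400,000×4.6 = 123,635,000; volume = 19,970,000 m³
S = 123,635,000 / 19,970,000 = 6.191 ppt

6.19 ppt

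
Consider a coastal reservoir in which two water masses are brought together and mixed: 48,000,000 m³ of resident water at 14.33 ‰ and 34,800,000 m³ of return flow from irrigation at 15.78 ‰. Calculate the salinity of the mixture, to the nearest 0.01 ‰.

14.94 ‰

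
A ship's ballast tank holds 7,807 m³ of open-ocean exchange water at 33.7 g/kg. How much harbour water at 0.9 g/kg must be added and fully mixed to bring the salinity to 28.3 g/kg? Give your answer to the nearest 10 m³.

1540 m³

Salt balance: 7,807×33.7 + V×0.9 = (7,807+V)×28.3
263,095.9 + 0.9V = 220,938.1 + 28.3V
42,157.8 = 27.4V
V = 1,538.61 m³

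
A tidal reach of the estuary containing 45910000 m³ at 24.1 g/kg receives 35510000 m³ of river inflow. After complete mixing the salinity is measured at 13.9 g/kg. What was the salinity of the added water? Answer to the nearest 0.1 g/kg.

0.7 g/kg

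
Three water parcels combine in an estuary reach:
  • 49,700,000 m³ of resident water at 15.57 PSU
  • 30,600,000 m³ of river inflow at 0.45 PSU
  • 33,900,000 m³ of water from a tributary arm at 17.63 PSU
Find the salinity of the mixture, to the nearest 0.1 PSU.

Total salt / total volume:
salt = 49,700,000×15.57 + 30,600,000×0.45 + 33,900,000×17.63 = 773,829,000 + 13,770,000 + 597,657,000 = 1,385,256,000
volume = 49,700,000 + 30,600,000 + 33,900,000 = 114,200,000 m³
S = 1,385,256,000 / 114,200,000 = 12.13 PSU

12.1 PSU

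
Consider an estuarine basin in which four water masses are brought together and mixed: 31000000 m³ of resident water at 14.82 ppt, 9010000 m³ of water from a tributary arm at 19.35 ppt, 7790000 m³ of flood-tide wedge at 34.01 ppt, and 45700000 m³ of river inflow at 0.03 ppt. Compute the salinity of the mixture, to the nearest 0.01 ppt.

9.63 ppt

Salt balance:
salt = 31,000,000×14.82 + 9,010,000×19.35 + 7,790,000×34.01 + 45,700,000×0.03 = 459,420,000 + 174,343,500 + 264,937,900 + 1,371,000 = 900,072,400
volume = 31,000,000 + 9,010,000 + 7,790,000 + 45,700,000 = 93,500,000 m³
S = 900,072,400 / 93,500,000 = 9.6264 ppt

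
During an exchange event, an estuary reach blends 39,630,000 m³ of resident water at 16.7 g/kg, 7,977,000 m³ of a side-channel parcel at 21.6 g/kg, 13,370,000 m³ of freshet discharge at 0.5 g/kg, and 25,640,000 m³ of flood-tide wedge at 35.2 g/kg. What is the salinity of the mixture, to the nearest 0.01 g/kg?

20.13 g/kg

Mass of salt is conserved:
salt = 39,630,000×16.7 + 7,977,000×21.6 + 13,370,000×0.5 + 25,640,000×35.2 = 661,821,000 + 172,303,200 + 6,685,000 + 902,528,000 = 1,743,337,200
volume = 39,630,000 + 7,977,000 + 13,370,000 + 25,640,000 = 86,617,000 m³
S = 1,743,337,200 / 86,617,000 = 20.127 g/kg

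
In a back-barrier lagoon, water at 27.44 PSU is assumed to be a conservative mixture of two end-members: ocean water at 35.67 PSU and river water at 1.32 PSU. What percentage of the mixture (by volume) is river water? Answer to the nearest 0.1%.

Let f be the freshwater fraction. Salt balance per unit volume:
f×1.32 + (1−f)×35.67 = 27.44
f = (35.67 − 27.44) / (35.67 − 1.32) = 8.23/34.35 = 0.2396

24.0%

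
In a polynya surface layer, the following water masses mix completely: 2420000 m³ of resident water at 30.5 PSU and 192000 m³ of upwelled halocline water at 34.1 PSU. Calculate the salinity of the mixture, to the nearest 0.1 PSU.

30.8 PSU

Weighted by volume,
salt = 2,420,000×30.5 + 192,000×34.1 = 73,810,000 + 6,547,200 = 80,357,200
volume = 2,420,000 + 192,000 = 2,612,000 m³
S = 80,357,200 / 2,612,000 = 30.765 PSU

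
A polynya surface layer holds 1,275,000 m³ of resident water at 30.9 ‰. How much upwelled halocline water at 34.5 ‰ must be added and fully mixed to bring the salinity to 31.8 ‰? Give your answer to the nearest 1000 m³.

425000 m³

Salt balance: 1,275,000×30.9 + V×34.5 = (1,275,000+V)×31.8
39,397,500 + 34.5V = 40,545,000 + 31.8V
1,147,500 = 2.7V
V = 425,000 m³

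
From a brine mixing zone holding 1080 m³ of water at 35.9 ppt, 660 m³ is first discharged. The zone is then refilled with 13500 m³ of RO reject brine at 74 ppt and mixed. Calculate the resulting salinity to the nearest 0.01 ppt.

Remaining after removal: 420 m³ at 35.9 ppt (salt = 15,078)
After addition: salt = 15,078 + 13,500×74 = 1,014,078; volume = 13,920 m³
S = 1,014,078 / 13,920 = 72.8504 ppt

72.85 ppt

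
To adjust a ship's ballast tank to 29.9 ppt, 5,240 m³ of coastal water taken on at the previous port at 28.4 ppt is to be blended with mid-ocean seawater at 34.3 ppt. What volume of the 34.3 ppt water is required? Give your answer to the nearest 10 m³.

1790 m³

Salt balance: 5,240×28.4 + V×34.3 = (5,240+V)×29.9
148,816 + 34.3V = 156,676 + 29.9V
7,860 = 4.4V
V = 1,786.36 m³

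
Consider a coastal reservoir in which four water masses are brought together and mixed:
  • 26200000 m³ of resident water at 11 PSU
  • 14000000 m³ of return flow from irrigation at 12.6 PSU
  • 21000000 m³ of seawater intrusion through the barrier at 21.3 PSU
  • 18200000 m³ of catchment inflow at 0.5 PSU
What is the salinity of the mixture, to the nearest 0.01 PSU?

Salt balance:
salt = 26,200,000×11 + 14,000,000×12.6 + 21,000,000×21.3 + 18,200,000×0.5 = 288,200,000 + 176,400,000 + 447,300,000 + 9,100,000 = 921,000,000
volume = 26,200,000 + 14,000,000 + 21,000,000 + 18,200,000 = 79,400,000 m³
S = 921,000,000 / 79,400,000 = 11.5995 PSU

11.60 PSU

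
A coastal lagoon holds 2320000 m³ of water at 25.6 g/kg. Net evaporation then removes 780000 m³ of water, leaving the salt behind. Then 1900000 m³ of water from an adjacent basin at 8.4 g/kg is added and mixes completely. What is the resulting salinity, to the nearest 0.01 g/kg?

21.90 g/kg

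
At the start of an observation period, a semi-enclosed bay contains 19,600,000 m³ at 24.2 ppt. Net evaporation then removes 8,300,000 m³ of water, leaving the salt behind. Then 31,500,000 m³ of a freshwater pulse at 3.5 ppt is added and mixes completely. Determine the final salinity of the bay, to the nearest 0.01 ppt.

13.66 ppt

After evaporation: salt = 19,600,000×24.2 = 474,320,000; volume = 19,600,000 − 8,300,000 = 11,300,000 m³
After mixing: salt = 474,320,000 + 31,500,000×3.5 = 584,570,000; volume = 11,300,000 + 31,500,000 = 42,800,000 m³
S = 584,570,000 / 42,800,000 = 13.6582 ppt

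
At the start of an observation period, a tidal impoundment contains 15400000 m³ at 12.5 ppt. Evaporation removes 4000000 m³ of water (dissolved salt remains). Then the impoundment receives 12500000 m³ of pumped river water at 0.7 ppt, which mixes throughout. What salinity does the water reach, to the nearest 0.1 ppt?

After evaporation: salt = 15,400,000×12.5 = 192,500,000; volume = 15,400,000 − 4,000,000 = 11,400,000 m³
After mixing: salt = 192,500,000 + 12,500,000×0.7 = 201,250,000; volume = 11,400,000 + 12,500,000 = 23,900,000 m³
S = 201,250,000 / 23,900,000 = 8.4205 ppt

8.4 ppt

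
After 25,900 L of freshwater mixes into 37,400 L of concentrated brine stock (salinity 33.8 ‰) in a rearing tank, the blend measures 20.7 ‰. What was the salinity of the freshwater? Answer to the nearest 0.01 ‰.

Salt balance: 37,400×33.8 + 25,900×S = 63,300×20.7
1,264,120 + 25,900·S = 1,310,310
S = (1,310,310 − 1,264,120) / 25,900 = 1.7834 ‰

1.78 ‰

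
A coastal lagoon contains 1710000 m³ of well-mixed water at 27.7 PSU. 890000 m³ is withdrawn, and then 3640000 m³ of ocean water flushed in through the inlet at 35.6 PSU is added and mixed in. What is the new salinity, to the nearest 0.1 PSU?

34.1 PSU

Remaining after removal: 820,000 m³ at 27.7 PSU (salt = 22,714,000)
After addition: salt = 22,714,000 + 3,640,000×35.6 = 152,298,000; volume = 4,460,000 m³
S = 152,298,000 / 4,460,000 = 34.1475 PSU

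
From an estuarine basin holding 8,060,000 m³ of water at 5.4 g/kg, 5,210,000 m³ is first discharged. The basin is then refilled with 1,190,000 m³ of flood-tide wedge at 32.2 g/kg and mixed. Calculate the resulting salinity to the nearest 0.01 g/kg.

13.29 g/kg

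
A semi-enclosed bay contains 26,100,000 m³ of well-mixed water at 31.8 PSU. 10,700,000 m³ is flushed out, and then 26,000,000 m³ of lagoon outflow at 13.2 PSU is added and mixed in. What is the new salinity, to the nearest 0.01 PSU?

Remaining after removal: 15,400,000 m³ at 31.8 PSU (salt = 489,720,000)
After addition: salt = 489,720,000 + 26,000,000×13.2 = 832,920,000; volume = 41,400,000 m³
S = 832,920,000 / 41,400,000 = 20.1188 PSU

20.12 PSU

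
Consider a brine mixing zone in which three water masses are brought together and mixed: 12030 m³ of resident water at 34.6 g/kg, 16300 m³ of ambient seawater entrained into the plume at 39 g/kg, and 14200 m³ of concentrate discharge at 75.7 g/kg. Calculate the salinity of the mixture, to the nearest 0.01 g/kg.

50.01 g/kg

Weighted by volume,
salt = 12,030×34.6 + 16,300×39 + 14,200×75.7 = 416,238 + 635,700 + 1,074,940 = 2,126,878
volume = 12,030 + 16,300 + 14,200 = 42,530 m³
S = 2,126,878 / 42,530 = 50.0089 g/kg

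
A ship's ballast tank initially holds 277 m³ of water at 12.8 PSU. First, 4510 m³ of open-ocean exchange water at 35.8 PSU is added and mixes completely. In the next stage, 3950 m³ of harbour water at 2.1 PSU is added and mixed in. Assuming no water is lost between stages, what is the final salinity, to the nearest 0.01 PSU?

19.84 PSU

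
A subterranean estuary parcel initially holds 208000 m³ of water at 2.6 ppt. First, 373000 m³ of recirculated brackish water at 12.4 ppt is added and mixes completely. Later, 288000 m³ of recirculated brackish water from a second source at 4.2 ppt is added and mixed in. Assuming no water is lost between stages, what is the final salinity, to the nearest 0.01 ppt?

By conservation of dissolved salt,
Initial salt = 208,000×2.6 = 540,800
After stage 1: salt = 540,800 + 373,000×12.4 = 5,166,000; volume = 581,000 m³; S = 8.892 ppt
After stage 2: salt = 5,166,000 + 288,000×4.2 = 6,375,600; volume = 869,000 m³
S = 6,375,600 / 869,000 = 7.3367 ppt

7.34 ppt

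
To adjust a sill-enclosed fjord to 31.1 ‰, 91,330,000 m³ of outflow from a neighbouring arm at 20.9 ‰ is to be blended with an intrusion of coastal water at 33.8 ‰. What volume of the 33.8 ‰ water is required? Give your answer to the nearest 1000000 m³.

Salt balance: 91,330,000×20.9 + V×33.8 = (91,330,000+V)×31.1
1,908,797,000 + 33.8V = 2,840,363,000 + 31.1V
931,566,000 = 2.7V
V = 345,024,444.44 m³

345000000 m³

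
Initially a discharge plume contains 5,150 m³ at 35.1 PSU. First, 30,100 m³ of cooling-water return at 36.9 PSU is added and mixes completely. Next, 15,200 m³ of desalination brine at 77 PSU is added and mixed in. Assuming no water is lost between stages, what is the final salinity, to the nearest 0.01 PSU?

48.80 PSU

Weighted by volume,
Initial salt = 5,150×35.1 = 180,765
After stage 1: salt = 180,765 + 30,100×36.9 = 1,291,455; volume = 35,250 m³; S = 36.637 PSU
After stage 2: salt = 1,291,455 + 15,200×77 = 2,461,855; volume = 50,450 m³
S = 2,461,855 / 50,450 = 48.7979 PSU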